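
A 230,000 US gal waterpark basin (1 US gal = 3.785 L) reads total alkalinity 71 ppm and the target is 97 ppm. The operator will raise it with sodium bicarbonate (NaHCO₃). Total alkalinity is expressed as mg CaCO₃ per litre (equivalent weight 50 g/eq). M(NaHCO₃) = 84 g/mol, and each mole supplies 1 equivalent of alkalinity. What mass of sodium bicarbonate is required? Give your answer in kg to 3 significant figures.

38.0 kg

Volume: 230,000 US gal × 3.785 L/gal = 870,550 L.
Alkalinity to add: (97 − 71) = 26 mg/L as CaCO₃ × 870,550 L = 22,630 g as CaCO₃.
Equivalents: 22,630 g ÷ 50 g/eq = 452.7 eq.
NaHCO₃ supplies 1 eq per mole → 452.7 mol.
Mass: 452.7 mol × 84 g/mol = 38,030 g.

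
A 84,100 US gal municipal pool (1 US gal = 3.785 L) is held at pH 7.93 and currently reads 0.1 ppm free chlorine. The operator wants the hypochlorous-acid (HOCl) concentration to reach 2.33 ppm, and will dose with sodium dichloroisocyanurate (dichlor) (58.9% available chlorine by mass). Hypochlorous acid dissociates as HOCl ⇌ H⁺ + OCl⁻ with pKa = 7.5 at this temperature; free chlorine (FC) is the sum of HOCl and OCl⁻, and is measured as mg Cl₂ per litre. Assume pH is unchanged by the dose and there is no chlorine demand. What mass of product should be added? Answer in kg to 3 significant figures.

Volume: 84,100 US gal × 3.785 L/gal = 318,318 L.
[OCl⁻]/[HOCl] = 10^(pH − pKa) = 10^(7.93 − 7.5) = 2.692; fraction as HOCl = 1/(1 + 2.692) = 0.2709.
Free chlorine required for 2.33 ppm HOCl: 2.33 / 0.2709 = 8.601 ppm.
FC to add: 8.601 − 0.1 = 8.501 mg/L as Cl₂.
Cl₂ equivalent: 8.501 mg/L × 318,318 L = 2706 g.
Product at 58.9% available Cl: 2706 / 0.589 = 4594 g.

4.59 kg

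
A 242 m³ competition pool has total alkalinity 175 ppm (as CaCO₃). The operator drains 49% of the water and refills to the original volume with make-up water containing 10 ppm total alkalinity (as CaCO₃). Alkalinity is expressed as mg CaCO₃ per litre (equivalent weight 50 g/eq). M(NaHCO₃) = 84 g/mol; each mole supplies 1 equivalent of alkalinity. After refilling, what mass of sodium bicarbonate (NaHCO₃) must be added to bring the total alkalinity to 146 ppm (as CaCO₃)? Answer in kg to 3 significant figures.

21.1 kg

Volume: 242 m³ = 242,000 L.
After draining 49% and refilling: 175 × 0.51 + 10 × 0.49 = 94.15 ppm.
Deficit to target: 146 − 94.15 = 51.85 mg/L.
As CaCO₃: 51.85 mg/L × 242,000 L = 12,550 g; ÷ 50 g/eq ÷ 1 = 251 mol NaHCO₃.
Mass: 251 × 84 = 21,080 g.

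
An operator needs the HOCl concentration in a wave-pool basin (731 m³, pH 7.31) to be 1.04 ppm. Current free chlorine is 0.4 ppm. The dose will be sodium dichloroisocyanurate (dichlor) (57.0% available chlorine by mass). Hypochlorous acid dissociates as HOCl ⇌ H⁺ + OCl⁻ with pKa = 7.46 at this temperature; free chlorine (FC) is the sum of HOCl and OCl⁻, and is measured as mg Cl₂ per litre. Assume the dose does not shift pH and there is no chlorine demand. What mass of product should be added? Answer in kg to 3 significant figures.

Volume: 731 m³ = 731,000 L.
[OCl⁻]/[HOCl] = 10^(pH − pKa) = 10^(7.31 − 7.46) = 0.7079; fraction as HOCl = 1/(1 + 0.7079) = 0.5855.
Free chlorine required for 1.04 ppm HOCl: 1.04 / 0.5855 = 1.776 ppm.
FC to add: 1.776 − 0.4 = 1.376 mg/L as Cl₂.
Cl₂ equivalent: 1.376 mg/L × 731,000 L = 1006 g.
Product at 57.0% available Cl: 1006 / 0.57 = 1765 g.

1.76 kg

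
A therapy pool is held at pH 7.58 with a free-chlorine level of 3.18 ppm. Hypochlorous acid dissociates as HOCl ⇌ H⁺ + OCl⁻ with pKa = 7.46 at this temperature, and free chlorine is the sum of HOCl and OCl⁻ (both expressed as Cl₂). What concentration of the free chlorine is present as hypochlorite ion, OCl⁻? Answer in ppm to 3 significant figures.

[OCl⁻]/[HOCl] = 10^(pH − pKa) = 10^(7.58 − 7.46) = 10^0.12 = 1.318.
Fraction as HOCl = 1 / (1 + 1.318) = 0.4314.
OCl⁻ = (1 − 0.4314) × 3.18 ppm = 1.808 ppm.

1.81 ppm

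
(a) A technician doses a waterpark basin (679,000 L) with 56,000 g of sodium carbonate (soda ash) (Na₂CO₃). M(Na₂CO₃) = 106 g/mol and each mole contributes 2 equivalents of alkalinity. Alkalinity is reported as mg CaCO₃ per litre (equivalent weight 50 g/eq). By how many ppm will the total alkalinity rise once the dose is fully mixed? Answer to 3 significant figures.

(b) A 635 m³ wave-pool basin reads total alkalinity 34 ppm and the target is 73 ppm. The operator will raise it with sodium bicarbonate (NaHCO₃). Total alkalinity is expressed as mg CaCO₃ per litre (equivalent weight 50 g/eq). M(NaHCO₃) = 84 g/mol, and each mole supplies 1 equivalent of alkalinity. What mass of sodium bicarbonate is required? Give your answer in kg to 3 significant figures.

(a) Moles of Na₂CO₃: 56,000 g ÷ 106 g/mol = 528.3 mol → 1057 eq of alkalinity.
(a) As CaCO₃: 1057 eq × 50 g/eq = 52,830 g.
(a) Rise: 52,830 g / 679,000 L × 1000 = 77.81 mg/L.

(b) Volume: 635 m³ = 635,000 L.
(b) Alkalinity to add: (73 − 34) = 39 mg/L as CaCO₃ × 635,000 L = 24,760 g as CaCO₃.
(b) Equivalents: 24,760 g ÷ 50 g/eq = 495.3 eq.
(b) NaHCO₃ supplies 1 eq per mole → 495.3 mol.
(b) Mass: 495.3 mol × 84 g/mol = 41,610 g.

(a) 77.8 ppm; (b) 41.6 kg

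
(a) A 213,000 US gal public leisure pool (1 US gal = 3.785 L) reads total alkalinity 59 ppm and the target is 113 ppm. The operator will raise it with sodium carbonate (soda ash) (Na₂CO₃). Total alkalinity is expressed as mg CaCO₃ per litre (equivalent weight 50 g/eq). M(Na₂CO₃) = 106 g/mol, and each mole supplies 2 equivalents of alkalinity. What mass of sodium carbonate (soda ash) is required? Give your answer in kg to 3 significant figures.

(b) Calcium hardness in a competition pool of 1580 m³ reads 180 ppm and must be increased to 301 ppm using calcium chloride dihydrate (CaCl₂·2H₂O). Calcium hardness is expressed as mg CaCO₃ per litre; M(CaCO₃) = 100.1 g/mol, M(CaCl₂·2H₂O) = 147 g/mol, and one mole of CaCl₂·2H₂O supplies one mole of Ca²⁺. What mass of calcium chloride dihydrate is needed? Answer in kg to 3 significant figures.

(a) 46.1 kg; (b) 281 kg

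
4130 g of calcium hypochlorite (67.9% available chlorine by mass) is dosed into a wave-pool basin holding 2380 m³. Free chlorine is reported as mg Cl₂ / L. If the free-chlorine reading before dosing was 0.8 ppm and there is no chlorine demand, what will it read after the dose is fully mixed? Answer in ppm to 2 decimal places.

Volume: 2380 m³ = 2,380,000 L.
Available chlorine delivered: 4130 g × 0.679 = 2804 g as Cl₂.
Concentration rise: 2804 g / 2,380,000 L = 1.178 mg/L = 1.18 ppm.
Final FC: 0.8 + 1.18 = 1.98 ppm.

1.98 ppm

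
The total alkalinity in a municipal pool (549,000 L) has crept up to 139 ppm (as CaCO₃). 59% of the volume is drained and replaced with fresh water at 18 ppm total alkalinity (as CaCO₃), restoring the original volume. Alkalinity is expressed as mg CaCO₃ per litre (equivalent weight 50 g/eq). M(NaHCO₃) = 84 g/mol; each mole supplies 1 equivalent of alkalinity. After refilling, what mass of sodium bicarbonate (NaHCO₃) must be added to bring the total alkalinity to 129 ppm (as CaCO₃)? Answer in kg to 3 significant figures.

After draining 59% and refilling: 139 × 0.41 + 18 × 0.59 = 67.61 ppm.
Deficit to target: 129 − 67.61 = 61.39 mg/L.
As CaCO₃: 61.39 mg/L × 549,000 L = 33,700 g; ÷ 50 g/eq ÷ 1 = 674.1 mol NaHCO₃.
Mass: 674.1 × 84 = 56,620 g.

56.6 kg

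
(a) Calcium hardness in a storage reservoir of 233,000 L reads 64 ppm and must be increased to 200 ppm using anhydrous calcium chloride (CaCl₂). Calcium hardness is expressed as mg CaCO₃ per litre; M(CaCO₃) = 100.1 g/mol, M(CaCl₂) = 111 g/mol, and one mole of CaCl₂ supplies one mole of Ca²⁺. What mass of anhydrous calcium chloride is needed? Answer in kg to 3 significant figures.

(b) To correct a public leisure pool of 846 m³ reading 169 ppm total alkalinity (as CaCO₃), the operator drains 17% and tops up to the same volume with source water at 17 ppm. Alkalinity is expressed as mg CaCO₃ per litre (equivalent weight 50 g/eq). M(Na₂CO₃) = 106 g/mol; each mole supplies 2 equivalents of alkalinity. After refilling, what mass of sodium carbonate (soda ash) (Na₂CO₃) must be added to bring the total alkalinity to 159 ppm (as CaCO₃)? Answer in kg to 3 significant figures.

(a) Hardness to add: (200 − 64) = 136 mg/L as CaCO₃ × 233,000 L = 31,690 g as CaCO₃.
(a) Moles of Ca²⁺ (1 mol Ca²⁺ ≡ 1 mol CaCO₃): 31,690 / 100.1 g/mol = 316.6 mol.
(a) Mass of CaCl₂: 316.6 × 111 = 35,140 g.

(b) Volume: 846 m³ = 846,000 L.
(b) After draining 17% and refilling: 169 × 0.83 + 17 × 0.17 = 143.16 ppm.
(b) Deficit to target: 159 − 143.16 = 15.84 mg/L.
(b) As CaCO₃: 15.84 mg/L × 846,000 L = 13,400 g; ÷ 50 g/eq ÷ 2 = 134 mol Na₂CO₃.
(b) Mass: 134 × 106 = 14,200 g.

(a) 35.1 kg; (b) 14.2 kg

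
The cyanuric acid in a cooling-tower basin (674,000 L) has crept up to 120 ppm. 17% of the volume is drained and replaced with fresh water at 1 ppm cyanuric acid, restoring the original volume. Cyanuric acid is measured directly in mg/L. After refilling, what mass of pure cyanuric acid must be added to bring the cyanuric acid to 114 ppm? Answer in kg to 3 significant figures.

After draining 17% and refilling: 120 × 0.83 + 1 × 0.17 = 99.77 ppm.
Deficit to target: 114 − 99.77 = 14.23 mg/L.
Mass: 14.23 mg/L × 674,000 L = 9591 g cyanuric acid.

9.59 kg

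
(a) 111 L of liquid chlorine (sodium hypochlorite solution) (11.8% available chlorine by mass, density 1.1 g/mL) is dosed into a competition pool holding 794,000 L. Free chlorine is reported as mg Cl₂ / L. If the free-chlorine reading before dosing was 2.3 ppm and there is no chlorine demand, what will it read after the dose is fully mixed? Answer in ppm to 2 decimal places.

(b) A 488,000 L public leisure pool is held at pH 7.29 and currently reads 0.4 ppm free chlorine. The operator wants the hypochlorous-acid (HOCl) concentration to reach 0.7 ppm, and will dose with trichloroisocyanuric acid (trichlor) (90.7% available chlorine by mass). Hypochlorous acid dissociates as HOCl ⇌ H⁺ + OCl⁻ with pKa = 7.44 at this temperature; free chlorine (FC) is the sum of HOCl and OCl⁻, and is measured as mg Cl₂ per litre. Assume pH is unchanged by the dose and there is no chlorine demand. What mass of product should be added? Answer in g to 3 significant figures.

(a) 20.45 ppm; (b) 428 g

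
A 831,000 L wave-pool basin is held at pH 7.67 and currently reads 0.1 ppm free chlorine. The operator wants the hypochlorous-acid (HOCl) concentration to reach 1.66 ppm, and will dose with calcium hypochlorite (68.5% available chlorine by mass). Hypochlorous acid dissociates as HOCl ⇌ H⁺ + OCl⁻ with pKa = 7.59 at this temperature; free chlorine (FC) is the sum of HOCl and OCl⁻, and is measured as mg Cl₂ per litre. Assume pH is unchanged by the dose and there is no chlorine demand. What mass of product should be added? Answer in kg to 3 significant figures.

[OCl⁻]/[HOCl] = 10^(pH − pKa) = 10^(7.67 − 7.59) = 1.202; fraction as HOCl = 1/(1 + 1.202) = 0.4541.
Free chlorine required for 1.66 ppm HOCl: 1.66 / 0.4541 = 3.656 ppm.
FC to add: 3.656 − 0.1 = 3.556 mg/L as Cl₂.
Cl₂ equivalent: 3.556 mg/L × 831,000 L = 2955 g.
Product at 68.5% available Cl: 2955 / 0.685 = 4314 g.

4.31 kg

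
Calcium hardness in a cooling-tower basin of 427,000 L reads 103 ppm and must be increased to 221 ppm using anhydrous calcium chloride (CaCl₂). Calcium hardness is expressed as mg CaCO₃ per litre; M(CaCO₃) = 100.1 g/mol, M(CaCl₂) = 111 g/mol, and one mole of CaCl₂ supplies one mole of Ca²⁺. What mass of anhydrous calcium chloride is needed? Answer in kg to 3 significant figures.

Hardness to add: (221 − 103) = 118 mg/L as CaCO₃ × 427,000 L = 50,390 g as CaCO₃.
Moles of Ca²⁺ (1 mol Ca²⁺ ≡ 1 mol CaCO₃): 50,390 / 100.1 g/mol = 503.4 mol.
Mass of CaCl₂: 503.4 × 111 = 55,870 g.

55.9 kg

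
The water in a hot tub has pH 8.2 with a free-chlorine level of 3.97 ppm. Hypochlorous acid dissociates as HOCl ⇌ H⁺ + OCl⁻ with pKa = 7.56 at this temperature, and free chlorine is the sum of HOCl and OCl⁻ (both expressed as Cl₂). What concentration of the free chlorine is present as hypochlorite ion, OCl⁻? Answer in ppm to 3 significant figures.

3.23 ppm

[OCl⁻]/[HOCl] = 10^(pH − pKa) = 10^(8.2 − 7.56) = 10^0.64 = 4.365.
Fraction as HOCl = 1 / (1 + 4.365) = 0.1864.
OCl⁻ = (1 − 0.1864) × 3.97 ppm = 3.23 ppm.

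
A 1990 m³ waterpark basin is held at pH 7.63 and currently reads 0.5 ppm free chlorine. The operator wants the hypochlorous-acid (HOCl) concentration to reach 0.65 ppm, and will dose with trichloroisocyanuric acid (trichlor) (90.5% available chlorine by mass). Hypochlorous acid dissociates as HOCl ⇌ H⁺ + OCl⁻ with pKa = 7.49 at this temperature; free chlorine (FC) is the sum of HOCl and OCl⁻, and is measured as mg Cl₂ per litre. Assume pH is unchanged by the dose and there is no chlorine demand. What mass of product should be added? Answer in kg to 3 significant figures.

2.30 kg

Volume: 1990 m³ = 1,990,000 L.
[OCl⁻]/[HOCl] = 10^(pH − pKa) = 10^(7.63 − 7.49) = 1.38; fraction as HOCl = 1/(1 + 1.38) = 0.4201.
Free chlorine required for 0.65 ppm HOCl: 0.65 / 0.4201 = 1.547 ppm.
FC to add: 1.547 − 0.5 = 1.047 mg/L as Cl₂.
Cl₂ equivalent: 1.047 mg/L × 1,990,000 L = 2084 g.
Product at 90.5% available Cl: 2084 / 0.905 = 2303 g.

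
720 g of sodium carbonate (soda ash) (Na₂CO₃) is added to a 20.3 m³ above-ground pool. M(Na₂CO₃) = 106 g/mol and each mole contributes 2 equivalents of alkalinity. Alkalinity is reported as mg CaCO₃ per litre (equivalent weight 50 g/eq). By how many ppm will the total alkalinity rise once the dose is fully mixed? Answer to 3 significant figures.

Volume: 20.3 m³ = 20,300 L.
Moles of Na₂CO₃: 720 g ÷ 106 g/mol = 6.792 mol → 13.58 eq of alkalinity.
As CaCO₃: 13.58 eq × 50 g/eq = 679.2 g.
Rise: 679.2 g / 20,300 L × 1000 = 33.46 mg/L.

33.5 ppm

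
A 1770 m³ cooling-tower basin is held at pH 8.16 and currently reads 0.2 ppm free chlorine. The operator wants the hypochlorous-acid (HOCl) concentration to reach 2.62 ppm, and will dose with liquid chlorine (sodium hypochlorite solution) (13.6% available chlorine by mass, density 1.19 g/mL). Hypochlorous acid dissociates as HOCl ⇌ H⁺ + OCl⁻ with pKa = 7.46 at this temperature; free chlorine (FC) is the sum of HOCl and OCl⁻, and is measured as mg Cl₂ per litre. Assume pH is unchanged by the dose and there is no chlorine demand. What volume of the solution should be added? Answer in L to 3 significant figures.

170 L

Volume: 1770 m³ = 1,770,000 L.
[OCl⁻]/[HOCl] = 10^(pH − pKa) = 10^(8.16 − 7.46) = 5.012; fraction as HOCl = 1/(1 + 5.012) = 0.1663.
Free chlorine required for 2.62 ppm HOCl: 2.62 / 0.1663 = 15.75 ppm.
FC to add: 15.75 − 0.2 = 15.55 mg/L as Cl₂.
Cl₂ equivalent: 15.55 mg/L × 1,770,000 L = 27,530 g.
Product at 13.6% available Cl: 27,530 / 0.136 = 202,400 g.
Volume: 202,400 g ÷ 1.19 g/mL = 170,100 mL.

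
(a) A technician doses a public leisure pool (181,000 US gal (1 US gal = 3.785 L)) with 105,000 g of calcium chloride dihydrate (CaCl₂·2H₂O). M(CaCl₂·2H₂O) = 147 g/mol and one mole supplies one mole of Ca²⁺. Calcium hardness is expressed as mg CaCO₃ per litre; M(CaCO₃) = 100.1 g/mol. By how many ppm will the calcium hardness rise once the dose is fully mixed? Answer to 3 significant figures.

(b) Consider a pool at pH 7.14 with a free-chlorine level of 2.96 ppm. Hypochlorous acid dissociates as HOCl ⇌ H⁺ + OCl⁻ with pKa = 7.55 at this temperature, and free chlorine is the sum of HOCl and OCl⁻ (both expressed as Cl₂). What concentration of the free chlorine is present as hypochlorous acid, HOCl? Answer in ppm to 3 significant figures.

(a) 104 ppm; (b) 2.13 ppm

(a) Volume: 181,000 US gal × 3.785 L/gal = 685,085 L.
(a) Moles of Ca²⁺: 105,000 g ÷ 147 g/mol = 714.3 mol.
(a) As CaCO₃: 714.3 mol × 100.1 g/mol = 71,500 g.
(a) Rise: 71,500 g / 685,085 L × 1000 = 104.4 mg/L.

(b) [OCl⁻]/[HOCl] = 10^(pH − pKa) = 10^(7.14 − 7.55) = 10^-0.41 = 0.389.
(b) Fraction as HOCl = 1 / (1 + 0.389) = 0.7199.
(b) HOCl = 0.7199 × 2.96 ppm = 2.131 ppm.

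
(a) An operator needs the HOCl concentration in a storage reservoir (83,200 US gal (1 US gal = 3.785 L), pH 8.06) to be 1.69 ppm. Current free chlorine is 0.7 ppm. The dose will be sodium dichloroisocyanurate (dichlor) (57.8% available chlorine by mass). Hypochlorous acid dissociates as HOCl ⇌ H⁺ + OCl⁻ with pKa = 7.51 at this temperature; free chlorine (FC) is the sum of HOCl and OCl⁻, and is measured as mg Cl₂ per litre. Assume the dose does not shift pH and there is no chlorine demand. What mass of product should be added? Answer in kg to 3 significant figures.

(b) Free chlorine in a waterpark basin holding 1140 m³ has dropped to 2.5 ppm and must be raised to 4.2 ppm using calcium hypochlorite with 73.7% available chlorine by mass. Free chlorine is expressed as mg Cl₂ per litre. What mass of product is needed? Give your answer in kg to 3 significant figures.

(a) Volume: 83,200 US gal × 3.785 L/gal = 314,912 L.
(a) [OCl⁻]/[HOCl] = 10^(pH − pKa) = 10^(8.06 − 7.51) = 3.548; fraction as HOCl = 1/(1 + 3.548) = 0.2199.
(a) Free chlorine required for 1.69 ppm HOCl: 1.69 / 0.2199 = 7.686 ppm.
(a) FC to add: 7.686 − 0.7 = 6.986 mg/L as Cl₂.
(a) Cl₂ equivalent: 6.986 mg/L × 314,912 L = 2200 g.
(a) Product at 57.8% available Cl: 2200 / 0.578 = 3806 g.

(b) Volume: 1140 m³ = 1,140,000 L.
(b) Chlorine deficit: 4.2 − 2.5 = 1.7 ppm = 1.7 mg/L as Cl₂.
(b) Cl₂ equivalent needed: 1.7 mg/L × 1,140,000 L = 1,938,000 mg = 1938 g.
(b) Product at 73.7% available chlorine: 1938 / 0.737 = 2630 g.

(a) 3.81 kg; (b) 2.63 kg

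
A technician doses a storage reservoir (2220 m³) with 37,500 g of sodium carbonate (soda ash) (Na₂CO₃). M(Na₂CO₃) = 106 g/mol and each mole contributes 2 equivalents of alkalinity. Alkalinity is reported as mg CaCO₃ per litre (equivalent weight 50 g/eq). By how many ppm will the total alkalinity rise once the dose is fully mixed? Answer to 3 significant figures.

Volume: 2220 m³ = 2,220,000 L.
Moles of Na₂CO₃: 37,500 g ÷ 106 g/mol = 353.8 mol → 707.5 eq of alkalinity.
As CaCO₃: 707.5 eq × 50 g/eq = 35,380 g.
Rise: 35,380 g / 2,220,000 L × 1000 = 15.94 mg/L.

15.9 ppm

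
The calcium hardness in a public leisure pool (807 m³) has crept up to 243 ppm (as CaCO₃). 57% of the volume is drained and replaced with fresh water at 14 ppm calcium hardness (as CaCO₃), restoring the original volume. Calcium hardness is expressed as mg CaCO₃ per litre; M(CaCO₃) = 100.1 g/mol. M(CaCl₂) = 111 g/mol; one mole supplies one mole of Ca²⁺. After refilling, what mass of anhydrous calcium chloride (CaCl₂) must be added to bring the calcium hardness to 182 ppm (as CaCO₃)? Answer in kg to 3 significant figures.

62.2 kg

Volume: 807 m³ = 807,000 L.
After draining 57% and refilling: 243 × 0.43 + 14 × 0.57 = 112.47 ppm.
Deficit to target: 182 − 112.47 = 69.53 mg/L.
As CaCO₃: 69.53 mg/L × 807,000 L = 56,110 g; ÷ 100.1 = 560.5 mol Ca²⁺.
Mass: 560.5 × 111 = 62,220 g.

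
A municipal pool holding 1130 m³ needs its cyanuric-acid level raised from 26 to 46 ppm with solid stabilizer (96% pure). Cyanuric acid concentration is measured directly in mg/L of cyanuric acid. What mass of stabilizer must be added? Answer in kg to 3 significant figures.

23.5 kg

Volume: 1130 m³ = 1,130,000 L.
CYA to add: (46 − 26) = 20 mg/L × 1,130,000 L = 22,600 g cyanuric acid.
At 96% purity: 22,600 / 0.96 = 23,540 g product.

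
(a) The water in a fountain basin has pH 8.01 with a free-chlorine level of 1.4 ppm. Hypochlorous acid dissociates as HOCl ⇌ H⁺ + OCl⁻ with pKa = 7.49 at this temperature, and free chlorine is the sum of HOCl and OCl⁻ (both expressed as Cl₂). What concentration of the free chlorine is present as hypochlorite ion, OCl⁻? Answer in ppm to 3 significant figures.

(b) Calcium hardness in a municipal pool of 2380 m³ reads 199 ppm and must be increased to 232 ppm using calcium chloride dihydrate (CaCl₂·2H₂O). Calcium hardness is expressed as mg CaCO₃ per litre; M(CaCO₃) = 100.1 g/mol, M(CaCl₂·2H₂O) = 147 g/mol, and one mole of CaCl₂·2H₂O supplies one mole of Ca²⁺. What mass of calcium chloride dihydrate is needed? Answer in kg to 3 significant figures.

(a) [OCl⁻]/[HOCl] = 10^(pH − pKa) = 10^(8.01 − 7.49) = 10^0.52 = 3.311.
(a) Fraction as HOCl = 1 / (1 + 3.311) = 0.2319.
(a) OCl⁻ = (1 − 0.2319) × 1.4 ppm = 1.075 ppm.

(b) Volume: 2380 m³ = 2,380,000 L.
(b) Hardness to add: (232 − 199) = 33 mg/L as CaCO₃ × 2,380,000 L = 78,540 g as CaCO₃.
(b) Moles of Ca²⁺ (1 mol Ca²⁺ ≡ 1 mol CaCO₃): 78,540 / 100.1 g/mol = 784.6 mol.
(b) Mass of CaCl₂·2H₂O: 784.6 × 147 = 115,300 g.

(a) 1.08 ppm; (b) 115 kg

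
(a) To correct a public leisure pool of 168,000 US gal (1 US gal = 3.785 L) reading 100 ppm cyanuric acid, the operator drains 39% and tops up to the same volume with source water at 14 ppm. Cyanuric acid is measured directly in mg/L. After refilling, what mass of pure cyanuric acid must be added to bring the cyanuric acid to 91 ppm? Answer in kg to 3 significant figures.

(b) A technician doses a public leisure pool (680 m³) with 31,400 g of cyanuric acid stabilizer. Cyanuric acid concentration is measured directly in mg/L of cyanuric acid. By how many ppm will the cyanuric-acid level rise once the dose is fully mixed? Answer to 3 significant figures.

(a) 15.6 kg; (b) 46.2 ppm

(a) Volume: 168,000 US gal × 3.785 L/gal = 635,880 L.
(a) After draining 39% and refilling: 100 × 0.61 + 14 × 0.39 = 66.46 ppm.
(a) Deficit to target: 91 − 66.46 = 24.54 mg/L.
(a) Mass: 24.54 mg/L × 635,880 L = 15,600 g cyanuric acid.

(b) Volume: 680 m³ = 680,000 L.
(b) Rise: 31,400 g / 680,000 L × 1000 = 46.18 mg/L.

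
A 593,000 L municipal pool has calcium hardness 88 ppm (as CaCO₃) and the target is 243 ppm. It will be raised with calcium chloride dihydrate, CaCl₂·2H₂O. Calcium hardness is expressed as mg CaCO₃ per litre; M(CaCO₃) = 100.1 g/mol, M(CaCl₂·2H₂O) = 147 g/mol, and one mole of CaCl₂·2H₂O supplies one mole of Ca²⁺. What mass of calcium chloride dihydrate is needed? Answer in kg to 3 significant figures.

135 kg

Hardness to add: (243 − 88) = 155 mg/L as CaCO₃ × 593,000 L = 91,920 g as CaCO₃.
Moles of Ca²⁺ (1 mol Ca²⁺ ≡ 1 mol CaCO₃): 91,920 / 100.1 g/mol = 918.2 mol.
Mass of CaCl₂·2H₂O: 918.2 × 147 = 135,000 g.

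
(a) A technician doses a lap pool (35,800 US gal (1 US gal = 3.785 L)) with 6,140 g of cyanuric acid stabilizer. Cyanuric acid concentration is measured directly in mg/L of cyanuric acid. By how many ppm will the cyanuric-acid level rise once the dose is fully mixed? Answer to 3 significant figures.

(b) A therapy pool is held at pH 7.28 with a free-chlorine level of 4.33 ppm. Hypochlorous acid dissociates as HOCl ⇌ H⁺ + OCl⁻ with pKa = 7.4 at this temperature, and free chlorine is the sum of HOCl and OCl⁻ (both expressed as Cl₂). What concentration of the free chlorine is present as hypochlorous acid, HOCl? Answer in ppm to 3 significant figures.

(a) 45.3 ppm; (b) 2.46 ppm

(a) Volume: 35,800 US gal × 3.785 L/gal = 135,503 L.
(a) Rise: 6,140 g / 135,503 L × 1000 = 45.31 mg/L.

(b) [OCl⁻]/[HOCl] = 10^(pH − pKa) = 10^(7.28 − 7.4) = 10^-0.12 = 0.7586.
(b) Fraction as HOCl = 1 / (1 + 0.7586) = 0.5686.
(b) HOCl = 0.5686 × 4.33 ppm = 2.462 ppm.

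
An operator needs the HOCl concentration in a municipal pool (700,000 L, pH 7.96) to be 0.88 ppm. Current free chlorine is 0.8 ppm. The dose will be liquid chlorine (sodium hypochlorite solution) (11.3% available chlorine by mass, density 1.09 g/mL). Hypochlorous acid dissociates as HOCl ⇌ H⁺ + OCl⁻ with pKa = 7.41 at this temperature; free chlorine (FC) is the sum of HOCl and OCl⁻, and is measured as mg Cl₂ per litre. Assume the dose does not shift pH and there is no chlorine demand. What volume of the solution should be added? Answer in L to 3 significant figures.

[OCl⁻]/[HOCl] = 10^(pH − pKa) = 10^(7.96 − 7.41) = 3.548; fraction as HOCl = 1/(1 + 3.548) = 0.2199.
Free chlorine required for 0.88 ppm HOCl: 0.88 / 0.2199 = 4.002 ppm.
FC to add: 4.002 − 0.8 = 3.202 mg/L as Cl₂.
Cl₂ equivalent: 3.202 mg/L × 700,000 L = 2242 g.
Product at 11.3% available Cl: 2242 / 0.113 = 19,840 g.
Volume: 19,840 g ÷ 1.09 g/mL = 18,200 mL.

18.2 L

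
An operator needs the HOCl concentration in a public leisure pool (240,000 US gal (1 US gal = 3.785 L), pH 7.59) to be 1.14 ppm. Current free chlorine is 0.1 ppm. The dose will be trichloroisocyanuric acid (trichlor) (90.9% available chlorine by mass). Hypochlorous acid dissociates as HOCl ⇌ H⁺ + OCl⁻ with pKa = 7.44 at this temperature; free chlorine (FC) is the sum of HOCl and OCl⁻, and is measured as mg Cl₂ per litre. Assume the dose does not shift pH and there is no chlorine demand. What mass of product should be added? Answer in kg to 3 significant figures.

2.65 kg

Volume: 240,000 US gal × 3.785 L/gal = 908,400 L.
[OCl⁻]/[HOCl] = 10^(pH − pKa) = 10^(7.59 − 7.44) = 1.413; fraction as HOCl = 1/(1 + 1.413) = 0.4145.
Free chlorine required for 1.14 ppm HOCl: 1.14 / 0.4145 = 2.75 ppm.
FC to add: 2.75 − 0.1 = 2.65 mg/L as Cl₂.
Cl₂ equivalent: 2.65 mg/L × 908,400 L = 2408 g.
Product at 90.9% available Cl: 2408 / 0.909 = 2649 g.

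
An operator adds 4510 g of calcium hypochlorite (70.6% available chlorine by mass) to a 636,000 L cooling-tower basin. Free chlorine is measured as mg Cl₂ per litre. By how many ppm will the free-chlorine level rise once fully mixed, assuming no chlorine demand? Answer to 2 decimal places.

5.01 ppm

Available chlorine delivered: 4510 g × 0.706 = 3184 g as Cl₂.
Concentration rise: 3184 g / 636,000 L = 5.006 mg/L = 5.01 ppm.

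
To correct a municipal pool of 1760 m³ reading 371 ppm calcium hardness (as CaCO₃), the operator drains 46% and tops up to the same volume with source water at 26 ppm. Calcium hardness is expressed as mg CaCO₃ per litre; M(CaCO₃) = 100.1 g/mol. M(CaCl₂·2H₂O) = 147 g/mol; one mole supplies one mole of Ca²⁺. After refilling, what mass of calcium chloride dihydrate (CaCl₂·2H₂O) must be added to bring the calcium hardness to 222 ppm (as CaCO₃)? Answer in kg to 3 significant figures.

Volume: 1760 m³ = 1,760,000 L.
After draining 46% and refilling: 371 × 0.54 + 26 × 0.46 = 212.3 ppm.
Deficit to target: 222 − 212.3 = 9.7 mg/L.
As CaCO₃: 9.7 mg/L × 1,760,000 L = 17,070 g; ÷ 100.1 = 170.5 mol Ca²⁺.
Mass: 170.5 × 147 = 25,070 g.

25.1 kg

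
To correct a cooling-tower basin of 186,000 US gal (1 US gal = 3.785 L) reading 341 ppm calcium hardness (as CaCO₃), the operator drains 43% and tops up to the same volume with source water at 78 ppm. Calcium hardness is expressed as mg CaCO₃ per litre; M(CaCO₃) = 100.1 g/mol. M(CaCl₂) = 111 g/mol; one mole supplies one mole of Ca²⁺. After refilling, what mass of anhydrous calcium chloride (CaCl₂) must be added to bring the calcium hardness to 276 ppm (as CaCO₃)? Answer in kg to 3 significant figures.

Volume: 186,000 US gal × 3.785 L/gal = 704,010 L.
After draining 43% and refilling: 341 × 0.57 + 78 × 0.43 = 227.91 ppm.
Deficit to target: 276 − 227.91 = 48.09 mg/L.
As CaCO₃: 48.09 mg/L × 704,010 L = 33,860 g; ÷ 100.1 = 338.2 mol Ca²⁺.
Mass: 338.2 × 111 = 37,540 g.

37.5 kg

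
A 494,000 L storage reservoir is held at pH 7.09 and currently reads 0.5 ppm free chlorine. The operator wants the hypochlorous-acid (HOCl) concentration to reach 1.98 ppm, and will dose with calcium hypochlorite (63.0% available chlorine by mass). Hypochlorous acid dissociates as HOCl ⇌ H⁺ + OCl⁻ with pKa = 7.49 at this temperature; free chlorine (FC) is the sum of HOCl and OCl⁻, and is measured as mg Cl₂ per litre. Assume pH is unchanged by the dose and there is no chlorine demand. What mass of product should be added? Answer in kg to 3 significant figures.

[OCl⁻]/[HOCl] = 10^(pH − pKa) = 10^(7.09 − 7.49) = 0.3981; fraction as HOCl = 1/(1 + 0.3981) = 0.7153.
Free chlorine required for 1.98 ppm HOCl: 1.98 / 0.7153 = 2.768 ppm.
FC to add: 2.768 − 0.5 = 2.268 mg/L as Cl₂.
Cl₂ equivalent: 2.268 mg/L × 494,000 L = 1121 g.
Product at 63.0% available Cl: 1121 / 0.63 = 1779 g.

1.78 kg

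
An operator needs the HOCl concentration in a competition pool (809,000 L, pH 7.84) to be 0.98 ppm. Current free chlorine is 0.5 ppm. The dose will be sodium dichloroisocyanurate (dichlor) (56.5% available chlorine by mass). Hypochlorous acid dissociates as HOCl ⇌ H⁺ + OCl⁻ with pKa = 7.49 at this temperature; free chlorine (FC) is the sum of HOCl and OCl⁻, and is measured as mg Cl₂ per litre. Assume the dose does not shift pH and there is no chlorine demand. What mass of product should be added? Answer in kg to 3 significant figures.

3.83 kg

[OCl⁻]/[HOCl] = 10^(pH − pKa) = 10^(7.84 − 7.49) = 2.239; fraction as HOCl = 1/(1 + 2.239) = 0.3088.
Free chlorine required for 0.98 ppm HOCl: 0.98 / 0.3088 = 3.174 ppm.
FC to add: 3.174 − 0.5 = 2.674 mg/L as Cl₂.
Cl₂ equivalent: 2.674 mg/L × 809,000 L = 2163 g.
Product at 56.5% available Cl: 2163 / 0.565 = 3829 g.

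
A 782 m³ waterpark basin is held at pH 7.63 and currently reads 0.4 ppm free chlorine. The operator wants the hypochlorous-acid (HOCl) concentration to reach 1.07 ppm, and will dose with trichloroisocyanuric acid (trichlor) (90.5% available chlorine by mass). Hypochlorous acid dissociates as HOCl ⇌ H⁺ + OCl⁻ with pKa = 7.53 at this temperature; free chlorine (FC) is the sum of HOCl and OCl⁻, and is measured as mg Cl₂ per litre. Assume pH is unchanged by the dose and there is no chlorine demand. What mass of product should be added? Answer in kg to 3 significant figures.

Volume: 782 m³ = 782,000 L.
[OCl⁻]/[HOCl] = 10^(pH − pKa) = 10^(7.63 − 7.53) = 1.259; fraction as HOCl = 1/(1 + 1.259) = 0.4427.
Free chlorine required for 1.07 ppm HOCl: 1.07 / 0.4427 = 2.417 ppm.
FC to add: 2.417 − 0.4 = 2.017 mg/L as Cl₂.
Cl₂ equivalent: 2.017 mg/L × 782,000 L = 1577 g.
Product at 90.5% available Cl: 1577 / 0.905 = 1743 g.

1.74 kg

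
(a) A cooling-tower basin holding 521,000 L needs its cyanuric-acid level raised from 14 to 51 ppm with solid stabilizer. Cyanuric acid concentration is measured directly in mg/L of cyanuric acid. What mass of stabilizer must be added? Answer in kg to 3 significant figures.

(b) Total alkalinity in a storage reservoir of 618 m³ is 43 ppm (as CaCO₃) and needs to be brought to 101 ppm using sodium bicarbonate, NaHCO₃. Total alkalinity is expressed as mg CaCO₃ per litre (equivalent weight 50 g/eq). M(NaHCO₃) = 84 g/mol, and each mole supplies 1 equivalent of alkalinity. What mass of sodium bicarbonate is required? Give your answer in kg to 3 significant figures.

(a) 19.3 kg; (b) 60.2 kg

(a) CYA to add: (51 − 14) = 37 mg/L × 521,000 L = 19,280 g cyanuric acid.

(b) Volume: 618 m³ = 618,000 L.
(b) Alkalinity to add: (101 − 43) = 58 mg/L as CaCO₃ × 618,000 L = 35,840 g as CaCO₃.
(b) Equivalents: 35,840 g ÷ 50 g/eq = 716.9 eq.
(b) NaHCO₃ supplies 1 eq per mole → 716.9 mol.
(b) Mass: 716.9 mol × 84 g/mol = 60,220 g.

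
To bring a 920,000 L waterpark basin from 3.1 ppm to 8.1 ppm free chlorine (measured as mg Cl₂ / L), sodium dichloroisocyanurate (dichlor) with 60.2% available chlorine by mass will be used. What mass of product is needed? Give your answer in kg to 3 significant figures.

7.64 kg

Chlorine deficit: 8.1 − 3.1 = 5 ppm = 5 mg/L as Cl₂.
Cl₂ equivalent needed: 5 mg/L × 920,000 L = 4,600,000 mg = 4600 g.
Product at 60.2% available chlorine: 4600 / 0.602 = 7641 g.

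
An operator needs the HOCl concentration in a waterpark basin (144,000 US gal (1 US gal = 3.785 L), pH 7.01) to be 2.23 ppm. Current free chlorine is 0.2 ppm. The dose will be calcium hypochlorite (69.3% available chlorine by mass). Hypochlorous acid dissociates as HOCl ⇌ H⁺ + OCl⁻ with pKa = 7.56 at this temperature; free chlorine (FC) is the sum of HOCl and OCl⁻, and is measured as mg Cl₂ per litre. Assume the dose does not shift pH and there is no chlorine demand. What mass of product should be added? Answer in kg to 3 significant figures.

2.09 kg

Volume: 144,000 US gal × 3.785 L/gal = 545,040 L.
[OCl⁻]/[HOCl] = 10^(pH − pKa) = 10^(7.01 − 7.56) = 0.2818; fraction as HOCl = 1/(1 + 0.2818) = 0.7801.
Free chlorine required for 2.23 ppm HOCl: 2.23 / 0.7801 = 2.858 ppm.
FC to add: 2.858 − 0.2 = 2.658 mg/L as Cl₂.
Cl₂ equivalent: 2.658 mg/L × 545,040 L = 1449 g.
Product at 69.3% available Cl: 1449 / 0.693 = 2091 g.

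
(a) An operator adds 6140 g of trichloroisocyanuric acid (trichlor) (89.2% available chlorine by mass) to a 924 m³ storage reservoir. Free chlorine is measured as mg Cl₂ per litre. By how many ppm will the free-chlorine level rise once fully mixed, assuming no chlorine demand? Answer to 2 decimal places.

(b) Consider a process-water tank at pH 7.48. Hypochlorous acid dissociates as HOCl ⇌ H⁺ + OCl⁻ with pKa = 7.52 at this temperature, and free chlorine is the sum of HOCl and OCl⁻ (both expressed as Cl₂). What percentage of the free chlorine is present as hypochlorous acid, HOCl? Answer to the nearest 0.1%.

(a) 5.93 ppm; (b) 52.3%

(a) Volume: 924 m³ = 924,000 L.
(a) Available chlorine delivered: 6140 g × 0.892 = 5477 g as Cl₂.
(a) Concentration rise: 5477 g / 924,000 L = 5.927 mg/L = 5.93 ppm.

(b) [OCl⁻]/[HOCl] = 10^(pH − pKa) = 10^(7.48 − 7.52) = 10^-0.04 = 0.912.
(b) Fraction as HOCl = 1 / (1 + 0.912) = 0.523.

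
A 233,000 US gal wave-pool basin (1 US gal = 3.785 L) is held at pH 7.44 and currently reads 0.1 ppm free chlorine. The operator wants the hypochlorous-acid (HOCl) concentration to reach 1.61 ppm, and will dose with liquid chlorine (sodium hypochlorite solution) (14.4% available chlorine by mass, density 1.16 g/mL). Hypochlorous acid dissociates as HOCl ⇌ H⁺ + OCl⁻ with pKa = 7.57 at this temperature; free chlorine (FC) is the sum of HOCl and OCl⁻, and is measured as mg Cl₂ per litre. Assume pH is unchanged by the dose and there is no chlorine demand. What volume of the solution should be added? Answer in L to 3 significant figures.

14.3 L

Volume: 233,000 US gal × 3.785 L/gal = 881,905 L.
[OCl⁻]/[HOCl] = 10^(pH − pKa) = 10^(7.44 − 7.57) = 0.7413; fraction as HOCl = 1/(1 + 0.7413) = 0.5743.
Free chlorine required for 1.61 ppm HOCl: 1.61 / 0.5743 = 2.804 ppm.
FC to add: 2.804 − 0.1 = 2.704 mg/L as Cl₂.
Cl₂ equivalent: 2.704 mg/L × 881,905 L = 2384 g.
Product at 14.4% available Cl: 2384 / 0.144 = 16,560 g.
Volume: 16,560 g ÷ 1.16 g/mL = 14,270 mL.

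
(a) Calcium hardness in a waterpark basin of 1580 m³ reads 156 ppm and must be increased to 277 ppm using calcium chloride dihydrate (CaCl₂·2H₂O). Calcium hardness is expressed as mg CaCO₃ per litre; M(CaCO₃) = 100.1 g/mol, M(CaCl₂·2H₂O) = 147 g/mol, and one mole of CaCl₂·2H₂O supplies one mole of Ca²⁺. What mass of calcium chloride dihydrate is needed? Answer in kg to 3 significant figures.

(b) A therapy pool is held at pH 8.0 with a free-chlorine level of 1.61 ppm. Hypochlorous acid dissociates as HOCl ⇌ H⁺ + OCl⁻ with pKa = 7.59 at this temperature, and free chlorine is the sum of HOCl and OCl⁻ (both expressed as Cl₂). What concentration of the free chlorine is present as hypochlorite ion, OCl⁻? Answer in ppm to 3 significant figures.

(a) Volume: 1580 m³ = 1,580,000 L.
(a) Hardness to add: (277 − 156) = 121 mg/L as CaCO₃ × 1,580,000 L = 191,200 g as CaCO₃.
(a) Moles of Ca²⁺ (1 mol Ca²⁺ ≡ 1 mol CaCO₃): 191,200 / 100.1 g/mol = 1910 mol.
(a) Mass of CaCl₂·2H₂O: 1910 × 147 = 280,800 g.

(b) [OCl⁻]/[HOCl] = 10^(pH − pKa) = 10^(8.0 − 7.59) = 10^0.41 = 2.57.
(b) Fraction as HOCl = 1 / (1 + 2.57) = 0.2801.
(b) OCl⁻ = (1 − 0.2801) × 1.61 ppm = 1.159 ppm.

(a) 281 kg; (b) 1.16 ppm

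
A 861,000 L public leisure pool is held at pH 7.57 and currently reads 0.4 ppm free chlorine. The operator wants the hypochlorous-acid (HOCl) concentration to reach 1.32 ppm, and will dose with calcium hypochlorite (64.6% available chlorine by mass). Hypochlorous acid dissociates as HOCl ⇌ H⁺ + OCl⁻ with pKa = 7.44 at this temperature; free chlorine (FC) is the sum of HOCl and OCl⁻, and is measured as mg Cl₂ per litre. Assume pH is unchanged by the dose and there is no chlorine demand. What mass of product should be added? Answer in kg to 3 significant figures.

3.60 kg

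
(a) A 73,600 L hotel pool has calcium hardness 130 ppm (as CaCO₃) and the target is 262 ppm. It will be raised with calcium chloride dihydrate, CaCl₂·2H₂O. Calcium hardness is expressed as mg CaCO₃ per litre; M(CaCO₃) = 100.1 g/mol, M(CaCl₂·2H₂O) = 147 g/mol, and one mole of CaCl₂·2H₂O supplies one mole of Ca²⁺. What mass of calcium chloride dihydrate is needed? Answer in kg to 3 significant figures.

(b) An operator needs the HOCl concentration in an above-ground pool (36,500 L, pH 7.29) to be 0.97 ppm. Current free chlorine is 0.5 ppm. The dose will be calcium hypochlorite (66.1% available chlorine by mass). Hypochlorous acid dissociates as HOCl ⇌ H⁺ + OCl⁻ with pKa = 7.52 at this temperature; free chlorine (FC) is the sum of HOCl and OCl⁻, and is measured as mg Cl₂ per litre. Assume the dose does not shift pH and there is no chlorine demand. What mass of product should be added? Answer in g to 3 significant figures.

(a) 14.3 kg; (b) 57.5 g

(a) Hardness to add: (262 − 130) = 132 mg/L as CaCO₃ × 73,600 L = 9715 g as CaCO₃.
(a) Moles of Ca²⁺ (1 mol Ca²⁺ ≡ 1 mol CaCO₃): 9715 / 100.1 g/mol = 97.05 mol.
(a) Mass of CaCl₂·2H₂O: 97.05 × 147 = 14,270 g.

(b) [OCl⁻]/[HOCl] = 10^(pH − pKa) = 10^(7.29 − 7.52) = 0.5888; fraction as HOCl = 1/(1 + 0.5888) = 0.6294.
(b) Free chlorine required for 0.97 ppm HOCl: 0.97 / 0.6294 = 1.541 ppm.
(b) FC to add: 1.541 − 0.5 = 1.041 mg/L as Cl₂.
(b) Cl₂ equivalent: 1.041 mg/L × 36,500 L = 38 g.
(b) Product at 66.1% available Cl: 38 / 0.661 = 57.49 g.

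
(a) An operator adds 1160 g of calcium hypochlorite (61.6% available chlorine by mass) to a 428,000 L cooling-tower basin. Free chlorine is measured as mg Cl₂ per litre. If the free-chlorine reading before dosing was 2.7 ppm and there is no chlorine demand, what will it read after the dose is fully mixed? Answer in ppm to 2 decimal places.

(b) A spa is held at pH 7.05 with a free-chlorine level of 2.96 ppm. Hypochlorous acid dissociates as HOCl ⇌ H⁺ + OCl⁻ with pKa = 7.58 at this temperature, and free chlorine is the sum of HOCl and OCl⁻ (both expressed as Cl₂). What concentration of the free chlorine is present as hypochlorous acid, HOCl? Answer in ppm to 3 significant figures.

(a) 4.37 ppm; (b) 2.29 ppm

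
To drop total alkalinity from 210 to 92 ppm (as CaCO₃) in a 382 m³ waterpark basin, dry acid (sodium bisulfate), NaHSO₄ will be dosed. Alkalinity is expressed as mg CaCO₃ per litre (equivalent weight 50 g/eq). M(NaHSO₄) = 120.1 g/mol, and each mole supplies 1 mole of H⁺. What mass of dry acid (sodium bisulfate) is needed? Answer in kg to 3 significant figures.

108 kg

Volume: 382 m³ = 382,000 L.
Alkalinity to neutralize: (210 − 92) = 118 mg/L as CaCO₃ × 382,000 L = 45,080 g as CaCO₃.
Equivalents of H⁺ required: 45,080 ÷ 50 g/eq = 901.5 eq = 901.5 mol NaHSO₄.
Mass of NaHSO₄: 901.5 × 120.1 = 108,300 g.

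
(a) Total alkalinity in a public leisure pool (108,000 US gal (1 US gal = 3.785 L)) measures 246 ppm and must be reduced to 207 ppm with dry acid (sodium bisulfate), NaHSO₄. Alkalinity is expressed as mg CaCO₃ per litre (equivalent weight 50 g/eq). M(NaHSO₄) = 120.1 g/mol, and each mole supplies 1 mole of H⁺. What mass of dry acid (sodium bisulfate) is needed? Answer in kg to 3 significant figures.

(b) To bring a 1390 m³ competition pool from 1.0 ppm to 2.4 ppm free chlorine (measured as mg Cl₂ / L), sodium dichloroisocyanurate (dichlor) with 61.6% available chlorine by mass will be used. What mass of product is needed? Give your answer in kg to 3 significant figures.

(a) Volume: 108,000 US gal × 3.785 L/gal = 408,780 L.
(a) Alkalinity to neutralize: (246 − 207) = 39 mg/L as CaCO₃ × 408,780 L = 15,940 g as CaCO₃.
(a) Equivalents of H⁺ required: 15,940 ÷ 50 g/eq = 318.8 eq = 318.8 mol NaHSO₄.
(a) Mass of NaHSO₄: 318.8 × 120.1 = 38,290 g.

(b) Volume: 1390 m³ = 1,390,000 L.
(b) Chlorine deficit: 2.4 − 1.0 = 1.4 ppm = 1.4 mg/L as Cl₂.
(b) Cl₂ equivalent needed: 1.4 mg/L × 1,390,000 L = 1,946,000 mg = 1946 g.
(b) Product at 61.6% available chlorine: 1946 / 0.616 = 3159 g.

(a) 38.3 kg; (b) 3.16 kg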